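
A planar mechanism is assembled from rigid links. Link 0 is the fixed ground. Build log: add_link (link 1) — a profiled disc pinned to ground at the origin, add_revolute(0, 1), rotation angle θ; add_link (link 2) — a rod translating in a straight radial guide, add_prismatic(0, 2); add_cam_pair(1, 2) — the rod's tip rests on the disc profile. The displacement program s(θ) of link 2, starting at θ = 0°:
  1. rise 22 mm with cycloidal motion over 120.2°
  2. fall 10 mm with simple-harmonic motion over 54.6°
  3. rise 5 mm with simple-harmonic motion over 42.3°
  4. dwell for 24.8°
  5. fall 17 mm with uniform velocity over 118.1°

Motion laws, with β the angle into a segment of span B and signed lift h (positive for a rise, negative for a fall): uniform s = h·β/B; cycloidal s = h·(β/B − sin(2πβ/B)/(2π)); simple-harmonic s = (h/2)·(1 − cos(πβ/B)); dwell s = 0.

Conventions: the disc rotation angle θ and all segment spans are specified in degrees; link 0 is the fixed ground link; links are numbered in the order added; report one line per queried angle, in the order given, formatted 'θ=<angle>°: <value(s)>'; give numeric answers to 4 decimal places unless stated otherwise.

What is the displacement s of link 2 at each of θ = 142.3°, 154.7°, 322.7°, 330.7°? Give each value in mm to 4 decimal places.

seg 1 [0°–120.2°] cycloidal, h=22: full span → s += 22 → s = 22.0000
seg 2 [120.2°–174.8°] simple-harmonic, h=-10: θ=142.3° here. β=22.1, B=54.6. -10/2·(1 − cos(π·0.4048)) = -3.5262 → s = 18.4738
seg 2 [120.2°–174.8°] simple-harmonic, h=-10: θ=154.7° here. β=34.5, B=54.6. -10/2·(1 − cos(π·0.6319)) = -7.0126 → s = 14.9874
seg 2 [120.2°–174.8°] simple-harmonic, h=-10: full span → s += -10 → s = 12.0000
seg 3 [174.8°–217.1°] simple-harmonic, h=5: full span → s += 5 → s = 17.0000
seg 4 [217.1°–241.9°] dwell: s stays 17.0000
seg 5 [241.9°–360°] uniform, h=-17: θ=322.7° here. β=80.8, B=118.1. -17·80.8/118.1 = -11.6308 → s = 5.3692
seg 5 [241.9°–360°] uniform, h=-17: θ=330.7° here. β=88.8, B=118.1. -17·88.8/118.1 = -12.7824 → s = 4.2176

θ=142.3°: 18.4738
θ=154.7°: 14.9874
θ=322.7°: 5.3692
θ=330.7°: 4.2176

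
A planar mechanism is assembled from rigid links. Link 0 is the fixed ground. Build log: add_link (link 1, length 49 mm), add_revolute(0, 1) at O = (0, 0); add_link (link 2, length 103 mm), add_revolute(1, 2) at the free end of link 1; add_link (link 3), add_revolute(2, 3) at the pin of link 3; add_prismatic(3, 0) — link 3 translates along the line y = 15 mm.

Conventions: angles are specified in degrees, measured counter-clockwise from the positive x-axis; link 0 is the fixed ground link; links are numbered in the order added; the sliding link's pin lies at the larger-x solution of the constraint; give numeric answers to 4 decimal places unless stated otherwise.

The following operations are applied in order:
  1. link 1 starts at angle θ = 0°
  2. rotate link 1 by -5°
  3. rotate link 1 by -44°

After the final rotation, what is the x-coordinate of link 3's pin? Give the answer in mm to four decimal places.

geometry: r = 49 mm, L = 103 mm, e = 15 mm; θ starts at 0°
rotate link 1 by -5°: θ ← 0° -5° = -5°
rotate link 1 by -44°: θ ← -5° -44° = -49°
crank pin P = (r cos θ, r sin θ) = (32.146892, -36.980769)
h = r sin θ − e = -36.980769 − 15 = -51.980769
x = r cos θ + √(L² − h²) = 32.146892 + 88.921311 = 121.068204

121.0682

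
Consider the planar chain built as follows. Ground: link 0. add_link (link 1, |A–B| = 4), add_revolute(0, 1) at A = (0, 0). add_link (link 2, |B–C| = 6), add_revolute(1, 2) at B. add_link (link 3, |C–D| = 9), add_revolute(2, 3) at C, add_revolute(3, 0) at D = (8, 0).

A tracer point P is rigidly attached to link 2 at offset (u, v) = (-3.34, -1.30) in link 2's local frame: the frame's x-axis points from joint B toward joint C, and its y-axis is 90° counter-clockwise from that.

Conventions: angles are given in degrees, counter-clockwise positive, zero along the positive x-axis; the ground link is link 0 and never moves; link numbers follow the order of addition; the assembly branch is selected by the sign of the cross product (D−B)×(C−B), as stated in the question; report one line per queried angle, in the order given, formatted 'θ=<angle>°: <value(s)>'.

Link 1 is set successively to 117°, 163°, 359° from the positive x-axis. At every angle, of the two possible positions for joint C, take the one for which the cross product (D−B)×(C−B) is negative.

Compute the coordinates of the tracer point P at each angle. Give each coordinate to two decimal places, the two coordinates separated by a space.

A=(0,0), D=(8.00,0)
θ=117°: B = A + 4.00·(cos117°, sin117°) = (-1.8160, 3.5640)
θ=117°: |BD| = 10.4430
θ=117°: circle(B,6.00) ∩ circle(D,9.00): a=3.0669, h=5.1569
θ=117°:   candidates: C₊=(2.8268,7.3646) cross=53.854; C₋=(-0.6932,-2.3300) cross=-53.854
θ=117°:   branch - wants cross < 0 → take C=(-0.6932,-2.3300) (cross=-53.854)
θ=117°: ex = (C−B)/|BC| = (0.1871,-0.9823); ey = (0.9823,0.1871)
θ=117°: P = B + -3.34·ex + -1.30·ey = (-3.7180,6.6018)
θ=163°: B = A + 4.00·(cos163°, sin163°) = (-3.8252, 1.1695)
θ=163°: |BD| = 11.8829
θ=163°: circle(B,6.00) ∩ circle(D,9.00): a=4.0480, h=4.4288
θ=163°:   candidates: C₊=(0.6390,5.1783) cross=52.626; C₋=(-0.2328,-3.6362) cross=-52.626
θ=163°:   branch - wants cross < 0 → take C=(-0.2328,-3.6362) (cross=-52.626)
θ=163°: ex = (C−B)/|BC| = (0.5987,-0.8009); ey = (0.8009,0.5987)
θ=163°: P = B + -3.34·ex + -1.30·ey = (-6.8662,3.0663)
θ=359°: B = A + 4.00·(cos359°, sin359°) = (3.9994, -0.0698)
θ=359°: |BD| = 4.0012
θ=359°: circle(B,6.00) ∩ circle(D,9.00): a=-3.6227, h=4.7829
θ=359°:   candidates: C₊=(0.2938,4.6492) cross=19.137; C₋=(0.4607,-4.9152) cross=-19.137
θ=359°:   branch - wants cross < 0 → take C=(0.4607,-4.9152) (cross=-19.137)
θ=359°: ex = (C−B)/|BC| = (-0.5898,-0.8076); ey = (0.8076,-0.5898)
θ=359°: P = B + -3.34·ex + -1.30·ey = (4.9194,3.3942)

θ=117°: -3.72 6.60
θ=163°: -6.87 3.07
θ=359°: 4.92 3.39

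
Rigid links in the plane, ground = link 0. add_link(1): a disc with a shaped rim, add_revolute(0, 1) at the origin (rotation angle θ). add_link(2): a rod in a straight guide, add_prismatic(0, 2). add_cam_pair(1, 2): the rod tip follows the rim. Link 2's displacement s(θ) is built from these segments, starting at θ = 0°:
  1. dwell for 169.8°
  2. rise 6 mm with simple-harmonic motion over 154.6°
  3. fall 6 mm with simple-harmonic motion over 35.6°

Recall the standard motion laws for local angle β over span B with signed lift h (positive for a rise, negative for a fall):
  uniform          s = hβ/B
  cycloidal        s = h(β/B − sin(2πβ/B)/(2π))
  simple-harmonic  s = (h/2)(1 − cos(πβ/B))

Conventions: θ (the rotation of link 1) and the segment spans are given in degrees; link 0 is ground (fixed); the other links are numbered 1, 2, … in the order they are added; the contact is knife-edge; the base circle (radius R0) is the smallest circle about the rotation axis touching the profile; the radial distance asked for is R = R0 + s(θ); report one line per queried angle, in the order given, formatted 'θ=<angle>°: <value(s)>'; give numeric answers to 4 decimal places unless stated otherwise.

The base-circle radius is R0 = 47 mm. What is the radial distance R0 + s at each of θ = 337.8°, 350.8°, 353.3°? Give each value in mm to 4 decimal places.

segment 1 (0° to 169.8°, dwell): s unchanged at 0.0000
segment 2 (169.8° to 324.4°, simple-harmonic, h = 6) is passed completely: s = 0.0000 + (6) = 6.0000
θ = 337.8° falls in segment 3 (324.4° to 360°, simple-harmonic, h = -6): β = 337.8 − 324.4 = 13.4°, B = 35.6°; Δs = -6/2·(1 − cos(π·0.3764)) = -1.8642; s = 6.0000 − 1.8642 = 4.1358
θ = 350.8° falls in segment 3 (324.4° to 360°, simple-harmonic, h = -6): β = 350.8 − 324.4 = 26.4°, B = 35.6°; Δs = -6/2·(1 − cos(π·0.7416)) = -5.0644; s = 6.0000 − 5.0644 = 0.9356
θ = 353.3° falls in segment 3 (324.4° to 360°, simple-harmonic, h = -6): β = 353.3 − 324.4 = 28.9°, B = 35.6°; Δs = -6/2·(1 − cos(π·0.8118)) = -5.4907; s = 6.0000 − 5.4907 = 0.5093
θ=337.8°: R = R0 + s = 47 + 4.1358 = 51.1358
θ=350.8°: R = R0 + s = 47 + 0.9356 = 47.9356
θ=353.3°: R = R0 + s = 47 + 0.5093 = 47.5093

θ=337.8°: 51.1358
θ=350.8°: 47.9356
θ=353.3°: 47.5093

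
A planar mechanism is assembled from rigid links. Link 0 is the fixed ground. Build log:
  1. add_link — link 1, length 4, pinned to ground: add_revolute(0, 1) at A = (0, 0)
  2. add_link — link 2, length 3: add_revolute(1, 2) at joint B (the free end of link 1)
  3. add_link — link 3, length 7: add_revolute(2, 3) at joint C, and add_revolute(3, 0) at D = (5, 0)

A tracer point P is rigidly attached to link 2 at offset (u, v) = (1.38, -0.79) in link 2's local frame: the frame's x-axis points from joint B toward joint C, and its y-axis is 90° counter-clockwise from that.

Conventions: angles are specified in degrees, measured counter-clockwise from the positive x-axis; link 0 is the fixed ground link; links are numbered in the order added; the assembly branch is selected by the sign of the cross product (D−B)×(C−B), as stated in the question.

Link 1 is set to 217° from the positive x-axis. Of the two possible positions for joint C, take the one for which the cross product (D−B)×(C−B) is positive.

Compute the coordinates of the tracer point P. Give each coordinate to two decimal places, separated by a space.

A=(0,0), D=(5.00,0)
B = A + 4.00·(cos217°, sin217°) = (-3.1945, -2.4073)
|BD| = 8.5408
circle(B,3.00) ∩ circle(D,7.00): a=1.9287, h=2.2978
  candidates: C₊=(-1.9917,0.3410) cross=19.625; C₋=(-0.6964,-4.0683) cross=-19.625
  branch + wants cross > 0 → take C=(-1.9917,0.3410) (cross=19.625)
ex = (C−B)/|BC| = (0.4010,0.9161); ey = (-0.9161,0.4010)
P = B + 1.38·ex + -0.79·ey = (-1.9175,-1.4598)

-1.92 -1.46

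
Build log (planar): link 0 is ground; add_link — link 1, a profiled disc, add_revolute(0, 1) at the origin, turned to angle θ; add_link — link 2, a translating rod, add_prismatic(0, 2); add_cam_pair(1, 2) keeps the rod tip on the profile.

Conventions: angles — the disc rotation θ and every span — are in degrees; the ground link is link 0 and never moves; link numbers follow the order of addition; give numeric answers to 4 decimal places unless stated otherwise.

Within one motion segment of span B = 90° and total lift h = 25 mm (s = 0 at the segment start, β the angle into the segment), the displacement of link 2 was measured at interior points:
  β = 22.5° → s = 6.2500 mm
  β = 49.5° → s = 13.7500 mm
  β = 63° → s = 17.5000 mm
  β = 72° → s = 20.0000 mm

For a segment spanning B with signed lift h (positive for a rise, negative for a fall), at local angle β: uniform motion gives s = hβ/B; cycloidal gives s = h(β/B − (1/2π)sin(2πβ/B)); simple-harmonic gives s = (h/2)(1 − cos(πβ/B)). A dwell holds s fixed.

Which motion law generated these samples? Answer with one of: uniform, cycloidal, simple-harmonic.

candidates at β/B = r: uniform s = h·r (linear in β); cycloidal s = h·(r − sin(2πr)/(2π)); simple-harmonic s = (h/2)(1 − cos(πr))
β=22.5°: printed 6.2500 | uniform 6.2500, cycloidal 2.2711, simple-harmonic 3.6612
β=49.5°: printed 13.7500 | uniform 13.7500, cycloidal 14.9795, simple-harmonic 14.4554
β=63°: printed 17.5000 | uniform 17.5000, cycloidal 21.2841, simple-harmonic 19.8473
β=72°: printed 20.0000 | uniform 20.0000, cycloidal 23.7841, simple-harmonic 22.6127
only one law matches every sample → uniform

uniform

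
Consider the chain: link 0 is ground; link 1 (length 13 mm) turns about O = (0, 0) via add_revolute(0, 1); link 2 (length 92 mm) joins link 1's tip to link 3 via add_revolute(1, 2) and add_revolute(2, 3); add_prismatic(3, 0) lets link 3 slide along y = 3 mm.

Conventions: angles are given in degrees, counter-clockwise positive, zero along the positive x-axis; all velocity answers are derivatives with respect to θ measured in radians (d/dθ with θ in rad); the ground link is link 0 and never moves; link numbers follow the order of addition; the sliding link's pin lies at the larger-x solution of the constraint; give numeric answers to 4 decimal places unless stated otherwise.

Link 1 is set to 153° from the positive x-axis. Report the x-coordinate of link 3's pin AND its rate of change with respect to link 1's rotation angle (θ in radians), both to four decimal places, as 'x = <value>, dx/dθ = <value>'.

geometry: r = 13 mm, L = 92 mm, e = 3 mm
crank pin P = (r cos θ, r sin θ) = (-11.583085, 5.901876)
h = r sin θ − e = 5.901876 − 3 = 2.901876
x = r cos θ + √(L² − h²) = -11.583085 + 91.954223 = 80.371138
dx/dθ = −r sin θ − h·r cos θ/√(L² − h²) (θ in radians; h = 2.901876) = -5.536339

x = 80.3711, dx/dθ = -5.5363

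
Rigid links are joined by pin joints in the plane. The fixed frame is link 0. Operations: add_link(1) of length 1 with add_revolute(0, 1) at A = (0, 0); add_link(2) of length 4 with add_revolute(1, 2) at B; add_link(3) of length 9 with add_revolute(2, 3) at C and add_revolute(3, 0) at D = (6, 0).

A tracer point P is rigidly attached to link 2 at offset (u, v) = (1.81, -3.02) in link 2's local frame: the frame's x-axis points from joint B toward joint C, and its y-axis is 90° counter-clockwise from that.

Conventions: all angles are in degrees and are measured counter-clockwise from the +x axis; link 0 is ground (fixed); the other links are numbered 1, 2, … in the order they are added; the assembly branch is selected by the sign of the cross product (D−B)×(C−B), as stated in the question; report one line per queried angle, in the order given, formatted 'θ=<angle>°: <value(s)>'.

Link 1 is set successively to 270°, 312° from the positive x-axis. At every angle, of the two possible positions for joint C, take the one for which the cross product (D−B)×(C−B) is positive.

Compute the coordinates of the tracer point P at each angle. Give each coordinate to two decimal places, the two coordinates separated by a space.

A=(0,0), D=(6.00,0)
θ=270°: B = A + 1.00·(cos270°, sin270°) = (-0.0000, -1.0000)
θ=270°: |BD| = 6.0828
θ=270°: circle(B,4.00) ∩ circle(D,9.00): a=-2.3016, h=3.2715
θ=270°:   candidates: C₊=(-2.8081,1.8486) cross=19.900; C₋=(-1.7324,-4.6054) cross=-19.900
θ=270°:   branch + wants cross > 0 → take C=(-2.8081,1.8486) (cross=19.900)
θ=270°: ex = (C−B)/|BC| = (-0.7020,0.7122); ey = (-0.7122,-0.7020)
θ=270°: P = B + 1.81·ex + -3.02·ey = (0.8800,2.4091)
θ=312°: B = A + 1.00·(cos312°, sin312°) = (0.6691, -0.7431)
θ=312°: |BD| = 5.3824
θ=312°: circle(B,4.00) ∩ circle(D,9.00): a=-3.3470, h=2.1904
θ=312°:   candidates: C₊=(-2.9482,0.9642) cross=11.790; C₋=(-2.3434,-3.3747) cross=-11.790
θ=312°:   branch + wants cross > 0 → take C=(-2.9482,0.9642) (cross=11.790)
θ=312°: ex = (C−B)/|BC| = (-0.9043,0.4268); ey = (-0.4268,-0.9043)
θ=312°: P = B + 1.81·ex + -3.02·ey = (0.3213,2.7605)

θ=270°: 0.88 2.41
θ=312°: 0.32 2.76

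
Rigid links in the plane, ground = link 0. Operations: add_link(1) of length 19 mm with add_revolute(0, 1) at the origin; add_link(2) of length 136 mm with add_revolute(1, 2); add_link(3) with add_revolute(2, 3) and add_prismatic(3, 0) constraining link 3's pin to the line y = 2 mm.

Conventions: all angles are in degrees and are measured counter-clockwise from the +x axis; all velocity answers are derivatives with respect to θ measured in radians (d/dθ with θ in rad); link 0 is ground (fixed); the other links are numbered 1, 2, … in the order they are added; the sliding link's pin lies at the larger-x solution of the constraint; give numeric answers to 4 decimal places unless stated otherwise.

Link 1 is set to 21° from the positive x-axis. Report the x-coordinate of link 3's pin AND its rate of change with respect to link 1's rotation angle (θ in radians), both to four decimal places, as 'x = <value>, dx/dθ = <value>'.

geometry: r = 19 mm, L = 136 mm, e = 2 mm
crank pin P = (r cos θ, r sin θ) = (17.738028, 6.808991)
h = r sin θ − e = 6.808991 − 2 = 4.808991
x = r cos θ + √(L² − h²) = 17.738028 + 135.914950 = 153.652978
dx/dθ = −r sin θ − h·r cos θ/√(L² − h²) (θ in radians; h = 4.808991) = -7.436604

x = 153.6530, dx/dθ = -7.4366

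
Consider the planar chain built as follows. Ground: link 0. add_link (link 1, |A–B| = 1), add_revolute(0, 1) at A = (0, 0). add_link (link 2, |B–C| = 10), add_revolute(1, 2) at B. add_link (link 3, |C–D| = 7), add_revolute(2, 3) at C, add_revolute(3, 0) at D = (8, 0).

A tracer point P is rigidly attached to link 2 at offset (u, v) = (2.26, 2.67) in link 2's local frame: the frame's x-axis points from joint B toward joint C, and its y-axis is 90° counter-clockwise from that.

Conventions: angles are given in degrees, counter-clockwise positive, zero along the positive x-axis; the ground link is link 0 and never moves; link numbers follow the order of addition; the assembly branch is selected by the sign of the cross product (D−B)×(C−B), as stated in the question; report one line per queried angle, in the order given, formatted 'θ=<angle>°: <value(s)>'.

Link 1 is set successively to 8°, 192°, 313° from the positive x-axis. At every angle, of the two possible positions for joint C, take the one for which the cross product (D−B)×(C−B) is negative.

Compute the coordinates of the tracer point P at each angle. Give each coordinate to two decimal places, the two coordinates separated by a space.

A=(0,0), D=(8.00,0)
θ=8°: B = A + 1.00·(cos8°, sin8°) = (0.9903, 0.1392)
θ=8°: |BD| = 7.0111
θ=8°: circle(B,10.00) ∩ circle(D,7.00): a=7.1426, h=6.9988
θ=8°:   candidates: C₊=(8.2704,6.9948) cross=49.069; C₋=(7.9926,-7.0000) cross=-49.069
θ=8°:   branch - wants cross < 0 → take C=(7.9926,-7.0000) (cross=-49.069)
θ=8°: ex = (C−B)/|BC| = (0.7002,-0.7139); ey = (0.7139,0.7002)
θ=8°: P = B + 2.26·ex + 2.67·ey = (4.4789,0.3953)
θ=192°: B = A + 1.00·(cos192°, sin192°) = (-0.9781, -0.2079)
θ=192°: |BD| = 8.9806
θ=192°: circle(B,10.00) ∩ circle(D,7.00): a=7.3297, h=6.8026
θ=192°:   candidates: C₊=(6.1921,6.7625) cross=61.091; C₋=(6.5071,-6.8390) cross=-61.091
θ=192°:   branch - wants cross < 0 → take C=(6.5071,-6.8390) (cross=-61.091)
θ=192°: ex = (C−B)/|BC| = (0.7485,-0.6631); ey = (0.6631,0.7485)
θ=192°: P = B + 2.26·ex + 2.67·ey = (2.4840,0.2920)
θ=313°: B = A + 1.00·(cos313°, sin313°) = (0.6820, -0.7314)
θ=313°: |BD| = 7.3545
θ=313°: circle(B,10.00) ∩ circle(D,7.00): a=7.1445, h=6.9969
θ=313°:   candidates: C₊=(7.0953,6.9413) cross=51.458; C₋=(8.4869,-6.9830) cross=-51.458
θ=313°:   branch - wants cross < 0 → take C=(8.4869,-6.9830) (cross=-51.458)
θ=313°: ex = (C−B)/|BC| = (0.7805,-0.6252); ey = (0.6252,0.7805)
θ=313°: P = B + 2.26·ex + 2.67·ey = (4.1151,-0.0603)

θ=8°: 4.48 0.40
θ=192°: 2.48 0.29
θ=313°: 4.12 -0.06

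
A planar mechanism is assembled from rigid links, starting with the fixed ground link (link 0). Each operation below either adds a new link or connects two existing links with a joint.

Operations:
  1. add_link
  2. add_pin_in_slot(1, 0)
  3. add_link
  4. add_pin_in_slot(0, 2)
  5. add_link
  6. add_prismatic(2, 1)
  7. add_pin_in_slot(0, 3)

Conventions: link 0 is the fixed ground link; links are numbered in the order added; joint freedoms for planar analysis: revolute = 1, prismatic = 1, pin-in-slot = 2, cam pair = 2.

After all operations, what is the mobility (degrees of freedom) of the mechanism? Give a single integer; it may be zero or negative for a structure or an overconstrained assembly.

(L,J1,J2)=(1,0,0); link0 fixed
link1: (2,0,0)
PS 1-0 [J2]: (2,0,1)
link2: (3,0,1)
PS 0-2 [J2]: (3,0,2)
link3: (4,0,2)
P 2-1 [J1]: (4,1,2)
PS 0-3 [J2]: (4,1,3)
Grübler: 3·3 − 2·1 − 3 = 4

M = 4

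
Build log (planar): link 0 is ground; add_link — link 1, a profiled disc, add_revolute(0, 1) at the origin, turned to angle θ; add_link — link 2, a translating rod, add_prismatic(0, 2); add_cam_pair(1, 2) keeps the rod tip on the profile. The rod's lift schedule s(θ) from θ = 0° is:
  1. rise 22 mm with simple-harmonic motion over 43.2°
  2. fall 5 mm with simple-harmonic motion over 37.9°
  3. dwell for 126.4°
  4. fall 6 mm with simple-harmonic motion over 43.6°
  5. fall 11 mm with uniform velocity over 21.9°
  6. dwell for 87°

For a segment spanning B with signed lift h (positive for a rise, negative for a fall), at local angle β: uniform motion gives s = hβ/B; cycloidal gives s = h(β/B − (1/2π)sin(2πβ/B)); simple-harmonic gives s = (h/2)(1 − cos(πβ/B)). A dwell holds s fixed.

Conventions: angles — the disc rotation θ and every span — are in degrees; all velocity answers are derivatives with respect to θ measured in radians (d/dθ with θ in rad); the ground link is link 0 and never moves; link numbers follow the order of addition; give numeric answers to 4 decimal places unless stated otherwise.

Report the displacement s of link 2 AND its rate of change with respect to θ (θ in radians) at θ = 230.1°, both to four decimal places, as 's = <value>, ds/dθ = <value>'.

seg 1 [0°–43.2°] simple-harmonic, h=22: full span → s += 22 → s = 22.0000
seg 2 [43.2°–81.1°] simple-harmonic, h=-5: full span → s += -5 → s = 17.0000
seg 3 [81.1°–207.5°] dwell: s stays 17.0000
seg 4 [207.5°–251.1°] simple-harmonic, h=-6: θ=230.1° here. β=22.6, B=43.6. -6/2·(1 − cos(π·0.5183)) = -3.1728 → s = 13.8272
velocity in seg [207.5°–251.1°] (simple-harmonic), θ in radians: β = 22.6° = 0.3944 rad, B = 43.6° = 0.7610 rad; ds/dθ = (πh/(2B)) sin(πβ/B) = (π·(-6)/(2·0.7610)) sin(π·0.5183) = -12.364750 mm/rad

s = 13.8272, ds/dθ = -12.3647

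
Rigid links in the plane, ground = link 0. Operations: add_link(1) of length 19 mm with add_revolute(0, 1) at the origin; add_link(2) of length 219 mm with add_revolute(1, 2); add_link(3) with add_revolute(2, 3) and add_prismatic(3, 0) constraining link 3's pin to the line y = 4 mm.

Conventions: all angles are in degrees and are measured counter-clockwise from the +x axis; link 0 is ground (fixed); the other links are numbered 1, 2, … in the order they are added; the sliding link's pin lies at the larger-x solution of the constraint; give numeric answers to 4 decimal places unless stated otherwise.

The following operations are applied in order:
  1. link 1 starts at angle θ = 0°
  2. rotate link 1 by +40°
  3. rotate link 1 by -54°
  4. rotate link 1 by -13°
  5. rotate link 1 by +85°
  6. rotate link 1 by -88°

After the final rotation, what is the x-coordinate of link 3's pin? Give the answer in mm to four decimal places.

geometry: r = 19 mm, L = 219 mm, e = 4 mm; θ starts at 0°
rotate link 1 by +40°: θ ← 0° +40° = 40°
rotate link 1 by -54°: θ ← 40° -54° = -14°
rotate link 1 by -13°: θ ← -14° -13° = -27°
rotate link 1 by +85°: θ ← -27° +85° = 58°
rotate link 1 by -88°: θ ← 58° -88° = -30°
crank pin P = (r cos θ, r sin θ) = (16.454483, -9.500000)
h = r sin θ − e = -9.500000 − 4 = -13.500000
x = r cos θ + √(L² − h²) = 16.454483 + 218.583508 = 235.037991

235.0380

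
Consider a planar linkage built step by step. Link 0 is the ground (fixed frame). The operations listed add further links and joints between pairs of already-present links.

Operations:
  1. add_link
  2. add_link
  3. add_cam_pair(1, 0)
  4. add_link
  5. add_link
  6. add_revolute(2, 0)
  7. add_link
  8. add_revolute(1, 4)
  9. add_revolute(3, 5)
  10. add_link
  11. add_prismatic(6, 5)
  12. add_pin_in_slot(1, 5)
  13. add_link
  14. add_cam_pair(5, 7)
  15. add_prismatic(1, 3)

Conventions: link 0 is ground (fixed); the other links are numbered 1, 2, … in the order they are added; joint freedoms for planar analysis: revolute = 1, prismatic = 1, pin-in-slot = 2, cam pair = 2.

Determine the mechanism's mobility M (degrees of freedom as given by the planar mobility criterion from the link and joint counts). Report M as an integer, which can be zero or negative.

(L,J1,J2)=(1,0,0); link0 fixed
link1: (2,0,0)
link2: (3,0,0)
C 1-0 [J2]: (3,0,1)
link3: (4,0,1)
link4: (5,0,1)
R 2-0 [J1]: (5,1,1)
link5: (6,1,1)
R 1-4 [J1]: (6,2,1)
R 3-5 [J1]: (6,3,1)
link6: (7,3,1)
P 6-5 [J1]: (7,4,1)
PS 1-5 [J2]: (7,4,2)
link7: (8,4,2)
C 5-7 [J2]: (8,4,3)
P 1-3 [J1]: (8,5,3)
Grübler: 3·7 − 2·5 − 3 = 8

M = 8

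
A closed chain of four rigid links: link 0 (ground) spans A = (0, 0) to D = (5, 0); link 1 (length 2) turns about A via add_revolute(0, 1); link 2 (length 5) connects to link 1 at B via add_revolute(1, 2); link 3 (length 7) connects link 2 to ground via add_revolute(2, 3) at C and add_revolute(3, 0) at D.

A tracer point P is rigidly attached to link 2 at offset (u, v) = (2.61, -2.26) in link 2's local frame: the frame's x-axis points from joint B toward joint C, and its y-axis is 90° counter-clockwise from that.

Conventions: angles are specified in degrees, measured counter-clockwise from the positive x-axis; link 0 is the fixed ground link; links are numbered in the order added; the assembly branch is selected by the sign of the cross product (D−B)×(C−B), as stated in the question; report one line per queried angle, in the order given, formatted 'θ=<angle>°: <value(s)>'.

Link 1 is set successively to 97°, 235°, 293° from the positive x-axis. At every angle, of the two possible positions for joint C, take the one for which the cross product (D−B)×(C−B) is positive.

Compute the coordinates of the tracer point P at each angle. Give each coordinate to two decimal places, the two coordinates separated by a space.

A=(0,0), D=(5.00,0)
θ=97°: B = A + 2.00·(cos97°, sin97°) = (-0.2437, 1.9851)
θ=97°: |BD| = 5.6069
θ=97°: circle(B,5.00) ∩ circle(D,7.00): a=0.6632, h=4.9558
θ=97°:   candidates: C₊=(2.1311,6.3851) cross=27.787; C₋=(-1.3780,-2.8845) cross=-27.787
θ=97°:   branch + wants cross > 0 → take C=(2.1311,6.3851) (cross=27.787)
θ=97°: ex = (C−B)/|BC| = (0.4750,0.8800); ey = (-0.8800,0.4750)
θ=97°: P = B + 2.61·ex + -2.26·ey = (2.9847,3.2085)
θ=235°: B = A + 2.00·(cos235°, sin235°) = (-1.1472, -1.6383)
θ=235°: |BD| = 6.3617
θ=235°: circle(B,5.00) ∩ circle(D,7.00): a=1.2946, h=4.8295
θ=235°:   candidates: C₊=(-1.1400,3.3617) cross=30.724; C₋=(1.3475,-5.9715) cross=-30.724
θ=235°:   branch + wants cross > 0 → take C=(-1.1400,3.3617) (cross=30.724)
θ=235°: ex = (C−B)/|BC| = (0.0014,1.0000); ey = (-1.0000,0.0014)
θ=235°: P = B + 2.61·ex + -2.26·ey = (1.1166,0.9684)
θ=293°: B = A + 2.00·(cos293°, sin293°) = (0.7815, -1.8410)
θ=293°: |BD| = 4.6028
θ=293°: circle(B,5.00) ∩ circle(D,7.00): a=-0.3058, h=4.9906
θ=293°:   candidates: C₊=(-1.4949,2.6107) cross=22.971; C₋=(2.4974,-6.5373) cross=-22.971
θ=293°:   branch + wants cross > 0 → take C=(-1.4949,2.6107) (cross=22.971)
θ=293°: ex = (C−B)/|BC| = (-0.4553,0.8903); ey = (-0.8903,-0.4553)
θ=293°: P = B + 2.61·ex + -2.26·ey = (1.6054,1.5117)

θ=97°: 2.98 3.21
θ=235°: 1.12 0.97
θ=293°: 1.61 1.51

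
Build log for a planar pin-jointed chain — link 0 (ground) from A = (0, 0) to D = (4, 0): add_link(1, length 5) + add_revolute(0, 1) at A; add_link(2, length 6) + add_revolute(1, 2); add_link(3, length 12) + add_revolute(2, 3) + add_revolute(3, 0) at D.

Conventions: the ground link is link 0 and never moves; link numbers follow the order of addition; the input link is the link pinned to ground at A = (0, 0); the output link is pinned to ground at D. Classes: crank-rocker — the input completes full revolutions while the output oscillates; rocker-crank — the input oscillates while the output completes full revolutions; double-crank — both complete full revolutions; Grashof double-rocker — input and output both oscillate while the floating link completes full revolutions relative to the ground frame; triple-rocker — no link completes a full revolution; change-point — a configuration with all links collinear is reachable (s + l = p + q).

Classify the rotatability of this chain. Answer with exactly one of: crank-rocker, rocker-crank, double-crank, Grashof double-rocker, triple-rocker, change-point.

lengths: ground=4, input=5, coupler=6, output=12
sorted: s=4 (shortest), l=12 (longest), p+q=11
s + l = 16 vs p + q = 11
s + l > p + q → non-Grashof → no link fully rotates → triple-rocker

triple-rocker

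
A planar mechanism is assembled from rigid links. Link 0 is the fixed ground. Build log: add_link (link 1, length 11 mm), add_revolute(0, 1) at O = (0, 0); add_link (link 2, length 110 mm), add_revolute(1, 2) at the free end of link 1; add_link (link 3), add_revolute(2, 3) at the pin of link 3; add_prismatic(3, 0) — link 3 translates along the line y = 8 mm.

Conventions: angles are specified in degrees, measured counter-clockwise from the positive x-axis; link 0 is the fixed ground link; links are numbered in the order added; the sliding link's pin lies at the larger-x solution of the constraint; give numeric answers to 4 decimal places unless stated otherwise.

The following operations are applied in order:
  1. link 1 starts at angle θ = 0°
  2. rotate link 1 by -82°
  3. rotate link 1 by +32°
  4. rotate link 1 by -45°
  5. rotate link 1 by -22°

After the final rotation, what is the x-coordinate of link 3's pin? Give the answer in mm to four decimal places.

geometry: r = 11 mm, L = 110 mm, e = 8 mm; θ starts at 0°
rotate link 1 by -82°: θ ← 0° -82° = -82°
rotate link 1 by +32°: θ ← -82° +32° = -50°
rotate link 1 by -45°: θ ← -50° -45° = -95°
rotate link 1 by -22°: θ ← -95° -22° = -117°
crank pin P = (r cos θ, r sin θ) = (-4.993895, -9.801072)
h = r sin θ − e = -9.801072 − 8 = -17.801072
x = r cos θ + √(L² − h²) = -4.993895 + 108.550089 = 103.556194

103.5562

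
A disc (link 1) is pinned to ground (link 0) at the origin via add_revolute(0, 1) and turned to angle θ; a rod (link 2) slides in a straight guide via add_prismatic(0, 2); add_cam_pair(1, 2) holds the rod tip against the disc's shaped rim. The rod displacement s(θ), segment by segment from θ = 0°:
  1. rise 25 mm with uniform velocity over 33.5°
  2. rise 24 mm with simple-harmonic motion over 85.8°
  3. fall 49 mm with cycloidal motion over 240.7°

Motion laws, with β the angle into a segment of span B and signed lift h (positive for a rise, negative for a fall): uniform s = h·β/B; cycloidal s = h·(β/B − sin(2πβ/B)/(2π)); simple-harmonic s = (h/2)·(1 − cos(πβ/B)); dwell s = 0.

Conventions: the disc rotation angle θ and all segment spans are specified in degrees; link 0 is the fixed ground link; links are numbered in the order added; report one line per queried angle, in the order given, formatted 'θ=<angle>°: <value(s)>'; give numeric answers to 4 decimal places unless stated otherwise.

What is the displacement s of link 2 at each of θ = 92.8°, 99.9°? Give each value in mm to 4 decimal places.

segment 1 (0° to 33.5°, uniform, h = 25) is passed completely: s = 0.0000 + (25) = 25.0000
θ = 92.8° falls in segment 2 (33.5° to 119.3°, simple-harmonic, h = 24): β = 92.8 − 33.5 = 59.3°, B = 85.8°; Δs = 24/2·(1 − cos(π·0.6911)) = 18.7806; s = 25.0000 + 18.7806 = 43.7806
θ = 99.9° falls in segment 2 (33.5° to 119.3°, simple-harmonic, h = 24): β = 99.9 − 33.5 = 66.4°, B = 85.8°; Δs = 24/2·(1 − cos(π·0.7739)) = 21.0977; s = 25.0000 + 21.0977 = 46.0977

θ=92.8°: 43.7806
θ=99.9°: 46.0977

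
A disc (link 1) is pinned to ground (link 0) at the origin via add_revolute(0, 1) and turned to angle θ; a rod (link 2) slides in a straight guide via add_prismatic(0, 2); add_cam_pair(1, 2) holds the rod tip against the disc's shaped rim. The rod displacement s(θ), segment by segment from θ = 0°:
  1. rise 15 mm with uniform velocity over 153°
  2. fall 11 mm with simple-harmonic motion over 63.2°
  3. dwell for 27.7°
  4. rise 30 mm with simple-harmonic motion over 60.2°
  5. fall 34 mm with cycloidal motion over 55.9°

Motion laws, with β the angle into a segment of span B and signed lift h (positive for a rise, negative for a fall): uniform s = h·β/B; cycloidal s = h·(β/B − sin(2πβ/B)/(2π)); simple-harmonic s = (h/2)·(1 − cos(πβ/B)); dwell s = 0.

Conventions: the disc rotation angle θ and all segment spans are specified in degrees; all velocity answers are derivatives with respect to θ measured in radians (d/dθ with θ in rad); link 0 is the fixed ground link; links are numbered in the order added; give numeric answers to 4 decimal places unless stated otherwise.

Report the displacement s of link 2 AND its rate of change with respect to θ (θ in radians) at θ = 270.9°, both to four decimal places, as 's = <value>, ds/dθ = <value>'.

segment 1 (0° to 153°, uniform, h = 15) is passed completely: s = 0.0000 + (15) = 15.0000
segment 2 (153° to 216.2°, simple-harmonic, h = -11) is passed completely: s = 15.0000 + (-11) = 4.0000
segment 3 (216.2° to 243.9°, dwell): s unchanged at 4.0000
θ = 270.9° falls in segment 4 (243.9° to 304.1°, simple-harmonic, h = 30): β = 270.9 − 243.9 = 27°, B = 60.2°; Δs = 30/2·(1 − cos(π·0.4485)) = 12.5839; s = 4.0000 + 12.5839 = 16.5839
velocity in seg [243.9°–304.1°] (simple-harmonic), θ in radians: β = 27° = 0.4712 rad, B = 60.2° = 1.0507 rad; ds/dθ = (πh/(2B)) sin(πβ/B) = (π·30/(2·1.0507)) sin(π·0.4485) = 44.264873 mm/rad

s = 16.5839, ds/dθ = 44.2649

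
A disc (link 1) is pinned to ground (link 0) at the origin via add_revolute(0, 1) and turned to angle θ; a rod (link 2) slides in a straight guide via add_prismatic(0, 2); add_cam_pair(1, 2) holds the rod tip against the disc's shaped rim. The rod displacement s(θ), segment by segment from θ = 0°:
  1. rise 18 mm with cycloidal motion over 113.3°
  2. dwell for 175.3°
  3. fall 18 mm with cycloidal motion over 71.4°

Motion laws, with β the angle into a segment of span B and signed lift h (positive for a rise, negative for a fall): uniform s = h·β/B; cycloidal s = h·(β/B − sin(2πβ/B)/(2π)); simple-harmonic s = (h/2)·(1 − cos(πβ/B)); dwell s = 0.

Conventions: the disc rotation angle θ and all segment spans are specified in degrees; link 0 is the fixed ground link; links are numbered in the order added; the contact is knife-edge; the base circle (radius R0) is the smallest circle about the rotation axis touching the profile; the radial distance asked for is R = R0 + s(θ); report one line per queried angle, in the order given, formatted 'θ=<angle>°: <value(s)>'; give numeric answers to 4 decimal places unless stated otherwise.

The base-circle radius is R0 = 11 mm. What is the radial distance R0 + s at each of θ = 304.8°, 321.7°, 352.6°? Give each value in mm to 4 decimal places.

segment 1 (0° to 113.3°, cycloidal, h = 18) is passed completely: s = 0.0000 + (18) = 18.0000
segment 2 (113.3° to 288.6°, dwell): s unchanged at 18.0000
θ = 304.8° falls in segment 3 (288.6° to 360°, cycloidal, h = -18): β = 304.8 − 288.6 = 16.2°, B = 71.4°; Δs = -18·(0.2269 − sin(2π·0.2269)/(2π)) = -1.2494; s = 18.0000 − 1.2494 = 16.7506
θ = 321.7° falls in segment 3 (288.6° to 360°, cycloidal, h = -18): β = 321.7 − 288.6 = 33.1°, B = 71.4°; Δs = -18·(0.4636 − sin(2π·0.4636)/(2π)) = -7.6948; s = 18.0000 − 7.6948 = 10.3052
θ = 352.6° falls in segment 3 (288.6° to 360°, cycloidal, h = -18): β = 352.6 − 288.6 = 64°, B = 71.4°; Δs = -18·(0.8964 − sin(2π·0.8964)/(2π)) = -17.8709; s = 18.0000 − 17.8709 = 0.1291
θ=304.8°: R = R0 + s = 11 + 16.7506 = 27.7506
θ=321.7°: R = R0 + s = 11 + 10.3052 = 21.3052
θ=352.6°: R = R0 + s = 11 + 0.1291 = 11.1291

θ=304.8°: 27.7506
θ=321.7°: 21.3052
θ=352.6°: 11.1291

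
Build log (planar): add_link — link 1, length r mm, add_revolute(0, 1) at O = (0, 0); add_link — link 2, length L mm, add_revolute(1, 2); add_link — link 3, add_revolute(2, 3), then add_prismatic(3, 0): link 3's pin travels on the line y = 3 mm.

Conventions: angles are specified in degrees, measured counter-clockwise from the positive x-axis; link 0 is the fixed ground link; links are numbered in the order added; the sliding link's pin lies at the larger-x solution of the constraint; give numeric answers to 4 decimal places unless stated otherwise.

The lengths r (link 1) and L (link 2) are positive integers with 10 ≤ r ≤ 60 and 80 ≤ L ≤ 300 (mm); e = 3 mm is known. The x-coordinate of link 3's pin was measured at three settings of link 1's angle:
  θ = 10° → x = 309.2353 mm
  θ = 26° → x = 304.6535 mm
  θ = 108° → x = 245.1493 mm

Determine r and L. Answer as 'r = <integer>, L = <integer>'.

constraint per measurement: (x − r cos θ)² + (r sin θ − e)² = L²
subtracting the θ₁ and θ₂ equations cancels the r² and L² terms:
r = (x₁² − x₂²) / (2[(x₁cos θ₁ + e sin θ₁) − (x₂cos θ₂ + e sin θ₂)]) = 47.0002 → r = 47
L² = (x₁ − r cos θ₁)² + (r sin θ₁ − e)² = 69168.9938 → L = 263.0000 → L = 263
check at θ₃=108°: x = 245.1493 (printed 245.1493) ✓

r = 47, L = 263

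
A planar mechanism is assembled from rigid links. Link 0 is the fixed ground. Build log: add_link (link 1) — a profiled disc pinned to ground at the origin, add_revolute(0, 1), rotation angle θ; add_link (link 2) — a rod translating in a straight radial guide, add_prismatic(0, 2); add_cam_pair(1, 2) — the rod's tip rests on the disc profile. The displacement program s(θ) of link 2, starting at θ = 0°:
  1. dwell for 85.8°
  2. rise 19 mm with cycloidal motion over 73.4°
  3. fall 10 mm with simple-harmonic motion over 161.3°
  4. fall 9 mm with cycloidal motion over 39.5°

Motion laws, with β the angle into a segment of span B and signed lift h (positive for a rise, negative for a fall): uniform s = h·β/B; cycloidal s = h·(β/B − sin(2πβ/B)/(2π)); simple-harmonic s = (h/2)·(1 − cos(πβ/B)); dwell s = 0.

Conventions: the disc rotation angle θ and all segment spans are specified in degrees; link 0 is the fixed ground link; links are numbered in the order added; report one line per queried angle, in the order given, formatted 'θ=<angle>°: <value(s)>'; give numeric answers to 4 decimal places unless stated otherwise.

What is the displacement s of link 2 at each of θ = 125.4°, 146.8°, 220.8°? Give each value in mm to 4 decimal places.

seg 1 [0°–85.8°] dwell: s stays 0.0000
seg 2 [85.8°–159.2°] cycloidal, h=19: θ=125.4° here. β=39.6, B=73.4. 19·(0.5395 − sin(2π·0.5395)/(2π)) = 10.9937 → s = 10.9937
seg 2 [85.8°–159.2°] cycloidal, h=19: θ=146.8° here. β=61, B=73.4. 19·(0.8311 − sin(2π·0.8311)/(2π)) = 18.4303 → s = 18.4303
seg 2 [85.8°–159.2°] cycloidal, h=19: full span → s += 19 → s = 19.0000
seg 3 [159.2°–320.5°] simple-harmonic, h=-10: θ=220.8° here. β=61.6, B=161.3. -10/2·(1 − cos(π·0.3819)) = -3.1871 → s = 15.8129

θ=125.4°: 10.9937
θ=146.8°: 18.4303
θ=220.8°: 15.8129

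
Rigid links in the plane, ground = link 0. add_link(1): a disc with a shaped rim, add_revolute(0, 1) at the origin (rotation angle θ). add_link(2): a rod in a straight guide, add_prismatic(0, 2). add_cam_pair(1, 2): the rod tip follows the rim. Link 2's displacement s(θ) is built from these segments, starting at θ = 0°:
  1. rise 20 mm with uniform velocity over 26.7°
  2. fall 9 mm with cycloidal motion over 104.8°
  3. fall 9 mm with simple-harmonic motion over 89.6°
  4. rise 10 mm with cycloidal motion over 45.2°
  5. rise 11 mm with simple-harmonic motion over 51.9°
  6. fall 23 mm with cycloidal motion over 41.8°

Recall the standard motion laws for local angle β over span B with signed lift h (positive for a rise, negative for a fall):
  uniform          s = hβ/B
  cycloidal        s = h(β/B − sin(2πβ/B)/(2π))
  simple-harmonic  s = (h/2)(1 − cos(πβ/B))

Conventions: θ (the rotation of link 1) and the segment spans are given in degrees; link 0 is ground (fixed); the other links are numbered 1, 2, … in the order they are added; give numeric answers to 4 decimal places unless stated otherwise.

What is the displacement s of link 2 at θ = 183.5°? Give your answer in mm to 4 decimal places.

segment 1 (0° to 26.7°, uniform, h = 20) is passed completely: s = 0.0000 + (20) = 20.0000
segment 2 (26.7° to 131.5°, cycloidal, h = -9) is passed completely: s = 20.0000 + (-9) = 11.0000
θ = 183.5° falls in segment 3 (131.5° to 221.1°, simple-harmonic, h = -9): β = 183.5 − 131.5 = 52°, B = 89.6°; Δs = -9/2·(1 − cos(π·0.5804)) = -5.6240; s = 11.0000 − 5.6240 = 5.3760

5.3760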